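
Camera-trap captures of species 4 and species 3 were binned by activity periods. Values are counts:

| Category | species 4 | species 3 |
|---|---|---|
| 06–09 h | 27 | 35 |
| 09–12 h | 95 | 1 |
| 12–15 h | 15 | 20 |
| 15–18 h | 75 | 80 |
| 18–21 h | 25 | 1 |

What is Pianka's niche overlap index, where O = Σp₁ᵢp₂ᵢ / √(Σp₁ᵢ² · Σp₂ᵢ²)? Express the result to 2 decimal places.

0.65

Proportions for species 4 (n=237): 27/237=0.1139, 95/237=0.4008, 15/237=0.0633, 75/237=0.3165, 25/237=0.1055
Proportions for species 3 (n=137): 35/137=0.2555, 1/137=0.0073, 20/137=0.1460, 80/137=0.5839, 1/137=0.0073
Σ p₁ᵢp₂ᵢ = 0.029101 + 0.002926 + 0.009242 + 0.184804 + 0.000770 = 0.226843
Σp_1ᵢ² = 0.1139² + 0.4008² + 0.0633² + 0.3165² + 0.1055² = 0.012973 + 0.160641 + 0.004007 + 0.100172 + 0.011130 = 0.288923
Σp_2ᵢ² = 0.2555² + 0.0073² + 0.1460² + 0.5839² + 0.0073² = 0.065280 + 0.000053 + 0.021316 + 0.340939 + 0.000053 = 0.427641
O = 0.226843 / √(0.288923 × 0.427641) = 0.226843 / 0.3515044 = 0.6453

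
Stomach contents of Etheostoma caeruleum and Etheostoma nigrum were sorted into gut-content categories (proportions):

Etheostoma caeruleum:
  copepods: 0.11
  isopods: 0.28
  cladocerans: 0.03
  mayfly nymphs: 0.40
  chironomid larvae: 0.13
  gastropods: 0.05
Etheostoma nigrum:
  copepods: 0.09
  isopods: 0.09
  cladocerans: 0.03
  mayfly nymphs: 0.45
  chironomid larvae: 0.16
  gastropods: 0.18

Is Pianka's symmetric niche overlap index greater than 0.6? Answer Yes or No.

Yes

Σ p₁ᵢp₂ᵢ = 0.0099 + 0.0252 + 0.0009 + 0.1800 + 0.0208 + 0.0090 = 0.2458
Σp_1ᵢ² = 0.11² + 0.28² + 0.03² + 0.40² + 0.13² + 0.05² = 0.0121 + 0.0784 + 0.0009 + 0.1600 + 0.0169 + 0.0025 = 0.2708
Σp_2ᵢ² = 0.09² + 0.09² + 0.03² + 0.45² + 0.16² + 0.18² = 0.0081 + 0.0081 + 0.0009 + 0.2025 + 0.0256 + 0.0324 = 0.2776
O = 0.2458 / √(0.2708 × 0.2776) = 0.2458 / 0.27418 = 0.8965
O = 0.8965 > 0.6 → Yes.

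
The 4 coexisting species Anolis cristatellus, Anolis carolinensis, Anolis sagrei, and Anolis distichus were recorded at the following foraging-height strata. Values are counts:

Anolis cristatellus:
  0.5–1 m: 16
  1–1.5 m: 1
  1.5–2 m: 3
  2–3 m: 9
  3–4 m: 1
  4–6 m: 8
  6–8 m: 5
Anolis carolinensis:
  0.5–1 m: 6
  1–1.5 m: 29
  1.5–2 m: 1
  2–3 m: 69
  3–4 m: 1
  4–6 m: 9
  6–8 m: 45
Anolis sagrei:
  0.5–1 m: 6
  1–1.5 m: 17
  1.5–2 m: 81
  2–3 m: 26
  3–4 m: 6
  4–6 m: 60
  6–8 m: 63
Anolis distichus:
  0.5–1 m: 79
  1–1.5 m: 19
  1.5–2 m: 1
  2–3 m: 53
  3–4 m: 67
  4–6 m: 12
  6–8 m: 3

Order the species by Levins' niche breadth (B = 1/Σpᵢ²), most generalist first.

Proportions for Anolis cristatellus (n=43): 16/43=0.3721, 1/43=0.0233, 3/43=0.0698, 9/43=0.2093, 1/43=0.0233, 8/43=0.1860, 5/43=0.1163
Proportions for Anolis carolinensis (n=160): 6/160=0.0375, 29/160=0.1813, 1/160=0.0063, 69/160=0.4313, 1/160=0.0063, 9/160=0.0563, 45/160=0.2813
Proportions for Anolis sagrei (n=259): 6/259=0.0232, 17/259=0.0656, 81/259=0.3127, 26/259=0.1004, 6/259=0.0232, 60/259=0.2317, 63/259=0.2432
Proportions for Anolis distichus (n=234): 79/234=0.3376, 19/234=0.0812, 1/234=0.0043, 53/234=0.2265, 67/234=0.2863, 12/234=0.0513, 3/234=0.0128
Σp_crisᵢ² = 0.3721² + 0.0233² + 0.0698² + 0.2093² + 0.0233² + 0.1860² + 0.1163² = 0.138458 + 0.000543 + 0.004872 + 0.043806 + 0.000543 + 0.034596 + 0.013526 = 0.236344
B_cris = 1 / 0.236344 = 4.2311
Σp_caroᵢ² = 0.0375² + 0.1813² + 0.0063² + 0.4313² + 0.0063² + 0.0563² + 0.2813² = 0.001406 + 0.032870 + 0.000040 + 0.186020 + 0.000040 + 0.003170 + 0.079130 = 0.302676
B_caro = 1 / 0.302676 = 3.3039
Σp_sagrᵢ² = 0.0232² + 0.0656² + 0.3127² + 0.1004² + 0.0232² + 0.2317² + 0.2432² = 0.000538 + 0.004303 + 0.097781 + 0.010080 + 0.000538 + 0.053685 + 0.059146 = 0.226071
B_sagr = 1 / 0.226071 = 4.4234
Σp_distᵢ² = 0.3376² + 0.0812² + 0.0043² + 0.2265² + 0.2863² + 0.0513² + 0.0128² = 0.113974 + 0.006593 + 0.000018 + 0.051302 + 0.081968 + 0.002632 + 0.000164 = 0.256651
B_dist = 1 / 0.256651 = 3.8963
Ranking by B (broadest → narrowest): Anolis sagrei (4.42) > Anolis cristatellus (4.23) > Anolis distichus (3.90) > Anolis carolinensis (3.30)

Anolis sagrei > Anolis cristatellus > Anolis distichus > Anolis carolinensis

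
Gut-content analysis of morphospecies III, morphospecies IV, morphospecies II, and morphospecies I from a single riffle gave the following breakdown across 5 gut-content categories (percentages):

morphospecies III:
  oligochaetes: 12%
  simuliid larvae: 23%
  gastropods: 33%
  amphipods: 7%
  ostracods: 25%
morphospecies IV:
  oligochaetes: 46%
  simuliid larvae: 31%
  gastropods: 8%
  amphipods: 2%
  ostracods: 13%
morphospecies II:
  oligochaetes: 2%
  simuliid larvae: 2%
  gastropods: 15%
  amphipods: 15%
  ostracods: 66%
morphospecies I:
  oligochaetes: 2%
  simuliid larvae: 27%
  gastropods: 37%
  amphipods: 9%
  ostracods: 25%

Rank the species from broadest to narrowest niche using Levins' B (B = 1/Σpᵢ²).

Convert percentages to proportions (divide by 100).
Σp_IIIᵢ² = 0.12² + 0.23² + 0.33² + 0.07² + 0.25² = 0.0144 + 0.0529 + 0.1089 + 0.0049 + 0.0625 = 0.2436
B_III = 1 / 0.2436 = 4.1051
Σp_IVᵢ² = 0.46² + 0.31² + 0.08² + 0.02² + 0.13² = 0.2116 + 0.0961 + 0.0064 + 0.0004 + 0.0169 = 0.3314
B_IV = 1 / 0.3314 = 3.0175
Σp_IIᵢ² = 0.02² + 0.02² + 0.15² + 0.15² + 0.66² = 0.0004 + 0.0004 + 0.0225 + 0.0225 + 0.4356 = 0.4814
B_II = 1 / 0.4814 = 2.0773
Σp_Iᵢ² = 0.02² + 0.27² + 0.37² + 0.09² + 0.25² = 0.0004 + 0.0729 + 0.1369 + 0.0081 + 0.0625 = 0.2808
B_I = 1 / 0.2808 = 3.5613
Ranking by B (broadest → narrowest): morphospecies III (4.11) > morphospecies I (3.56) > morphospecies IV (3.02) > morphospecies II (2.08)

morphospecies III > morphospecies I > morphospecies IV > morphospecies II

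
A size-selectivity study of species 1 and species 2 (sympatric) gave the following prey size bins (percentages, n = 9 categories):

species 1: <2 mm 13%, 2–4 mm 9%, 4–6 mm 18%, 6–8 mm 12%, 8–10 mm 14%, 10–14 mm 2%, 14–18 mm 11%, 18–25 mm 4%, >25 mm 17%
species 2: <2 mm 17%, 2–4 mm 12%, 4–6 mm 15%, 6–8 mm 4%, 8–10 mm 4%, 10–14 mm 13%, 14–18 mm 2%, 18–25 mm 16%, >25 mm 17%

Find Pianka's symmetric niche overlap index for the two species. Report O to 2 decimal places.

Convert percentages to proportions (divide by 100).
Σ p₁ᵢp₂ᵢ = 0.0221 + 0.0108 + 0.0270 + 0.0048 + 0.0056 + 0.0026 + 0.0022 + 0.0064 + 0.0289 = 0.1104
Σp_1ᵢ² = 0.13² + 0.09² + 0.18² + 0.12² + 0.14² + 0.02² + 0.11² + 0.04² + 0.17² = 0.0169 + 0.0081 + 0.0324 + 0.0144 + 0.0196 + 0.0004 + 0.0121 + 0.0016 + 0.0289 = 0.1344
Σp_2ᵢ² = 0.17² + 0.12² + 0.15² + 0.04² + 0.04² + 0.13² + 0.02² + 0.16² + 0.17² = 0.0289 + 0.0144 + 0.0225 + 0.0016 + 0.0016 + 0.0169 + 0.0004 + 0.0256 + 0.0289 = 0.1408
O = 0.1104 / √(0.1344 × 0.1408) = 0.1104 / 0.13756 = 0.8026

0.80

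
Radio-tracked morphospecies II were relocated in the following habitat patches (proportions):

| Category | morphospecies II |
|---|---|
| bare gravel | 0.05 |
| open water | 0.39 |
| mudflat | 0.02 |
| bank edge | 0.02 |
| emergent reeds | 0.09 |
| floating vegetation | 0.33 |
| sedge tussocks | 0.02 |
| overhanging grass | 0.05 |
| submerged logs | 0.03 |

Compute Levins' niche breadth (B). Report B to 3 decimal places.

Σpᵢ² = 0.05² + 0.39² + 0.02² + 0.02² + 0.09² + 0.33² + 0.02² + 0.05² + 0.03² = 0.0025 + 0.1521 + 0.0004 + 0.0004 + 0.0081 + 0.1089 + 0.0004 + 0.0025 + 0.0009 = 0.2762
B = 1 / 0.2762 = 3.62056

3.621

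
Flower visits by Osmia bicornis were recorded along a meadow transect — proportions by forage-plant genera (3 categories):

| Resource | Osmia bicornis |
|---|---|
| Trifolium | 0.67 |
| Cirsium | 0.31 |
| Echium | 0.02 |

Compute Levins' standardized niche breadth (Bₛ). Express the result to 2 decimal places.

0.42

Σpᵢ² = 0.67² + 0.31² + 0.02² = 0.4489 + 0.0961 + 0.0004 = 0.5454
B = 1 / 0.5454 = 1.8335
Bₛ = (B − 1)/(n − 1) = (1.8335 − 1)/(3 − 1) = 0.8335/2 = 0.4168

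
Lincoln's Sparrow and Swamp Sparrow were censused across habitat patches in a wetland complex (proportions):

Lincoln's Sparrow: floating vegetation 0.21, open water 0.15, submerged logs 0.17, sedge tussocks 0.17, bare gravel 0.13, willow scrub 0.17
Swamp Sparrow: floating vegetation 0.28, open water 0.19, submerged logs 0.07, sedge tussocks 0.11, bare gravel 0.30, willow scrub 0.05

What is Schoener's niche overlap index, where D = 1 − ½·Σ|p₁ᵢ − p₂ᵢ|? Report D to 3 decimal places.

0.720

Σ|p₁ᵢ − p₂ᵢ| = 0.07 + 0.04 + 0.10 + 0.06 + 0.17 + 0.12 = 0.56
D = 1 − ½ × 0.56 = 1 − 0.280 = 0.72000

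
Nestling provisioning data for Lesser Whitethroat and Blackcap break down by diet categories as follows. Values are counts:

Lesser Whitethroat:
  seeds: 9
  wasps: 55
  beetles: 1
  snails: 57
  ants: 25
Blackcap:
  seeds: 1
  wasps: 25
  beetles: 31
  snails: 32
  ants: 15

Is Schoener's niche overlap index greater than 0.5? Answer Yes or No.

Proportions for Lesser Whitethroat (n=147): 9/147=0.0612, 55/147=0.3741, 1/147=0.0068, 57/147=0.3878, 25/147=0.1701
Proportions for Blackcap (n=104): 1/104=0.0096, 25/104=0.2404, 31/104=0.2981, 32/104=0.3077, 15/104=0.1442
Σ|p₁ᵢ − p₂ᵢ| = 0.0516 + 0.1337 + 0.2913 + 0.0801 + 0.0259 = 0.5826
D = 1 − ½ × 0.5826 = 1 − 0.29130 = 0.70870
D = 0.70870 > 0.5 → Yes.

Yes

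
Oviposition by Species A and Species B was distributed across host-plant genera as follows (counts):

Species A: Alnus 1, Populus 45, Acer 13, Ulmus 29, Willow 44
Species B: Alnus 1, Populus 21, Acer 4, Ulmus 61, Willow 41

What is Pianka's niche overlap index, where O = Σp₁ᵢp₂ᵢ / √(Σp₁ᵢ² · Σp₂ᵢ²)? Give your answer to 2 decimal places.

0.85

Proportions for Species A (n=132): 1/132=0.0076, 45/132=0.3409, 13/132=0.0985, 29/132=0.2197, 44/132=0.3333
Proportions for Species B (n=128): 1/128=0.0078, 21/128=0.1641, 4/128=0.0313, 61/128=0.4766, 41/128=0.3203
Σ p₁ᵢp₂ᵢ = 0.000059 + 0.055942 + 0.003083 + 0.104709 + 0.106756 = 0.270549
Σp_1ᵢ² = 0.0076² + 0.3409² + 0.0985² + 0.2197² + 0.3333² = 0.000058 + 0.116213 + 0.009702 + 0.048268 + 0.111089 = 0.285330
Σp_2ᵢ² = 0.0078² + 0.1641² + 0.0313² + 0.4766² + 0.3203² = 0.000061 + 0.026929 + 0.000980 + 0.227148 + 0.102592 = 0.357710
O = 0.270549 / √(0.285330 × 0.357710) = 0.270549 / 0.3194768 = 0.8469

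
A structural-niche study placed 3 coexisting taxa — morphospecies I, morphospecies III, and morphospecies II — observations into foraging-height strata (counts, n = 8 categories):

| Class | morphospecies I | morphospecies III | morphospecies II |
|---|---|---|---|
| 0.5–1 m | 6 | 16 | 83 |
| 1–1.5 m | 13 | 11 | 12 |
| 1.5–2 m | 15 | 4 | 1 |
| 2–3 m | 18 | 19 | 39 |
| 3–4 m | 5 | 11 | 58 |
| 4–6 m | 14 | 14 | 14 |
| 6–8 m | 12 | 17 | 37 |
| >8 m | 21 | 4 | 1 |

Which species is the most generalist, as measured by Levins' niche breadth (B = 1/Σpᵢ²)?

morphospecies I

Proportions for morphospecies I (n=104): 6/104=0.0577, 13/104=0.1250, 15/104=0.1442, 18/104=0.1731, 5/104=0.0481, 14/104=0.1346, 12/104=0.1154, 21/104=0.2019
Proportions for morphospecies III (n=96): 16/96=0.1667, 11/96=0.1146, 4/96=0.0417, 19/96=0.1979, 11/96=0.1146, 14/96=0.1458, 17/96=0.1771, 4/96=0.0417
Proportions for morphospecies II (n=245): 83/245=0.3388, 12/245=0.0490, 1/245=0.0041, 39/245=0.1592, 58/245=0.2367, 14/245=0.0571, 37/245=0.1510, 1/245=0.0041
Σp_Iᵢ² = 0.0577² + 0.1250² + 0.1442² + 0.1731² + 0.0481² + 0.1346² + 0.1154² + 0.2019² = 0.003329 + 0.015625 + 0.020794 + 0.029964 + 0.002314 + 0.018117 + 0.013317 + 0.040764 = 0.144224
B_I = 1 / 0.144224 = 6.9337
Σp_IIIᵢ² = 0.1667² + 0.1146² + 0.0417² + 0.1979² + 0.1146² + 0.1458² + 0.1771² + 0.0417² = 0.027789 + 0.013133 + 0.001739 + 0.039164 + 0.013133 + 0.021258 + 0.031364 + 0.001739 = 0.149319
B_III = 1 / 0.149319 = 6.6971
Σp_IIᵢ² = 0.3388² + 0.0490² + 0.0041² + 0.1592² + 0.2367² + 0.0571² + 0.1510² + 0.0041² = 0.114785 + 0.002401 + 0.000017 + 0.025345 + 0.056027 + 0.003260 + 0.022801 + 0.000017 = 0.224653
B_II = 1 / 0.224653 = 4.4513
Highest B → broadest niche (most generalist): morphospecies I (B = 6.93).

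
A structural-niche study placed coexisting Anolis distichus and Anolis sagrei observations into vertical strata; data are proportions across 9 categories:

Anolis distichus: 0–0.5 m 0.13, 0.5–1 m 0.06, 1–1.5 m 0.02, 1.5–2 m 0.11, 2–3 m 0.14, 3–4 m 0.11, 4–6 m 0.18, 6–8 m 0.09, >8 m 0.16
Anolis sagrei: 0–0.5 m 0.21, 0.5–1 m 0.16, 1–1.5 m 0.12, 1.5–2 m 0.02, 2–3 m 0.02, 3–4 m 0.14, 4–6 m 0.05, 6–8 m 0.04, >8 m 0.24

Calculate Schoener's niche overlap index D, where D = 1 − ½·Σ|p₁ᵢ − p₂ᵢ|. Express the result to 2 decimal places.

0.61

Σ|p₁ᵢ − p₂ᵢ| = 0.08 + 0.10 + 0.10 + 0.09 + 0.12 + 0.03 + 0.13 + 0.05 + 0.08 = 0.78
D = 1 − ½ × 0.78 = 1 − 0.390 = 0.6100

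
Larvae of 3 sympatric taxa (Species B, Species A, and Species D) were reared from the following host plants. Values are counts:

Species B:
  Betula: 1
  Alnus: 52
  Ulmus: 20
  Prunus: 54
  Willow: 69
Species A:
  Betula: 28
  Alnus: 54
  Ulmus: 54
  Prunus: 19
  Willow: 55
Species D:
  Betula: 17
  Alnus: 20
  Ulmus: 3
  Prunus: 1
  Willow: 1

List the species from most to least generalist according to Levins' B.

Proportions for Species B (n=196): 1/196=0.0051, 52/196=0.2653, 20/196=0.1020, 54/196=0.2755, 69/196=0.3520
Proportions for Species A (n=210): 28/210=0.1333, 54/210=0.2571, 54/210=0.2571, 19/210=0.0905, 55/210=0.2619
Proportions for Species D (n=42): 17/42=0.4048, 20/42=0.4762, 3/42=0.0714, 1/42=0.0238, 1/42=0.0238
Σp_Bᵢ² = 0.0051² + 0.2653² + 0.1020² + 0.2755² + 0.3520² = 0.000026 + 0.070384 + 0.010404 + 0.075900 + 0.123904 = 0.280618
B_B = 1 / 0.280618 = 3.5636
Σp_Aᵢ² = 0.1333² + 0.2571² + 0.2571² + 0.0905² + 0.2619² = 0.017769 + 0.066100 + 0.066100 + 0.008190 + 0.068592 = 0.226751
B_A = 1 / 0.226751 = 4.4101
Σp_Dᵢ² = 0.4048² + 0.4762² + 0.0714² + 0.0238² + 0.0238² = 0.163863 + 0.226766 + 0.005098 + 0.000566 + 0.000566 = 0.396859
B_D = 1 / 0.396859 = 2.5198
Ranking by B (broadest → narrowest): Species A (4.41) > Species B (3.56) > Species D (2.52)

Species A > Species B > Species D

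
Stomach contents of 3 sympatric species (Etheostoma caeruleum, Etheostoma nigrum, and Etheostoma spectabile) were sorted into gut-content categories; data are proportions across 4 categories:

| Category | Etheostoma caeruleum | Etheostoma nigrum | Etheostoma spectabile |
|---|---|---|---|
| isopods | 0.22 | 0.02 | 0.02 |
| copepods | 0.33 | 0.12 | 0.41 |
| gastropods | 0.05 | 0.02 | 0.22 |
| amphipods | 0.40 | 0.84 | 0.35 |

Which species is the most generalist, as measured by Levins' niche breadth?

Σp_caerᵢ² = 0.22² + 0.33² + 0.05² + 0.40² = 0.0484 + 0.1089 + 0.0025 + 0.1600 = 0.3198
B_caer = 1 / 0.3198 = 3.1270
Σp_nigrᵢ² = 0.02² + 0.12² + 0.02² + 0.84² = 0.0004 + 0.0144 + 0.0004 + 0.7056 = 0.7208
B_nigr = 1 / 0.7208 = 1.3873
Σp_specᵢ² = 0.02² + 0.41² + 0.22² + 0.35² = 0.0004 + 0.1681 + 0.0484 + 0.1225 = 0.3394
B_spec = 1 / 0.3394 = 2.9464
Highest B → broadest niche (most generalist): Etheostoma caeruleum (B = 3.13).

Etheostoma caeruleum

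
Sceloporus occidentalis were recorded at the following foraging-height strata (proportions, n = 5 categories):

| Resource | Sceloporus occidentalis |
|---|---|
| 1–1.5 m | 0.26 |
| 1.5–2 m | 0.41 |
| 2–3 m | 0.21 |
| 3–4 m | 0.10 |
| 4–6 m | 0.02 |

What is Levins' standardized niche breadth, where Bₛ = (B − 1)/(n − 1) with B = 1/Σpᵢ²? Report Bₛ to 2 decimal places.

0.61

Σpᵢ² = 0.26² + 0.41² + 0.21² + 0.10² + 0.02² = 0.0676 + 0.1681 + 0.0441 + 0.0100 + 0.0004 = 0.2902
B = 1 / 0.2902 = 3.4459
Bₛ = (B − 1)/(n − 1) = (3.4459 − 1)/(5 − 1) = 2.4459/4 = 0.6115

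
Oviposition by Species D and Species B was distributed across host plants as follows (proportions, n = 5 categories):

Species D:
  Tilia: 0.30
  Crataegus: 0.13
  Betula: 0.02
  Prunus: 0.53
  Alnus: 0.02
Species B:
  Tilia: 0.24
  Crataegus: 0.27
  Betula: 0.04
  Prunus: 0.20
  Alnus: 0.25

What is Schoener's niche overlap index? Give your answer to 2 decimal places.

Σ|p₁ᵢ − p₂ᵢ| = 0.06 + 0.14 + 0.02 + 0.33 + 0.23 = 0.78
D = 1 − ½ × 0.78 = 1 − 0.390 = 0.6100

0.61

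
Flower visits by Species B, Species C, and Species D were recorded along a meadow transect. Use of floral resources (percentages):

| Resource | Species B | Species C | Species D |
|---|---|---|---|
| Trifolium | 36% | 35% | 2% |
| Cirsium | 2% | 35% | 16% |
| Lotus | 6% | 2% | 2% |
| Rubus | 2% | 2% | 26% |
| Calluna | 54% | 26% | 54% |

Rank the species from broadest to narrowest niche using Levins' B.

Convert percentages to proportions (divide by 100).
Σp_Bᵢ² = 0.36² + 0.02² + 0.06² + 0.02² + 0.54² = 0.1296 + 0.0004 + 0.0036 + 0.0004 + 0.2916 = 0.4256
B_B = 1 / 0.4256 = 2.3496
Σp_Cᵢ² = 0.35² + 0.35² + 0.02² + 0.02² + 0.26² = 0.1225 + 0.1225 + 0.0004 + 0.0004 + 0.0676 = 0.3134
B_C = 1 / 0.3134 = 3.1908
Σp_Dᵢ² = 0.02² + 0.16² + 0.02² + 0.26² + 0.54² = 0.0004 + 0.0256 + 0.0004 + 0.0676 + 0.2916 = 0.3856
B_D = 1 / 0.3856 = 2.5934
Ranking by B (broadest → narrowest): Species C (3.19) > Species D (2.59) > Species B (2.35)

Species C > Species D > Species B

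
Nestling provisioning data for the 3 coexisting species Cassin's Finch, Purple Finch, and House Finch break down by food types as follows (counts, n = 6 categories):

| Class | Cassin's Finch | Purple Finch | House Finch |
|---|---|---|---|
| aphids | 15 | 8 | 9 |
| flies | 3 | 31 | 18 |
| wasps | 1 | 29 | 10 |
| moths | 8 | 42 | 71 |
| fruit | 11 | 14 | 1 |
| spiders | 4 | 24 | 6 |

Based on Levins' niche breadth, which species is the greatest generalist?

Proportions for Cassin's Finch (n=42): 15/42=0.3571, 3/42=0.0714, 1/42=0.0238, 8/42=0.1905, 11/42=0.2619, 4/42=0.0952
Proportions for Purple Finch (n=148): 8/148=0.0541, 31/148=0.2095, 29/148=0.1959, 42/148=0.2838, 14/148=0.0946, 24/148=0.1622
Proportions for House Finch (n=115): 9/115=0.0783, 18/115=0.1565, 10/115=0.0870, 71/115=0.6174, 1/115=0.0087, 6/115=0.0522
Σp_Cassᵢ² = 0.3571² + 0.0714² + 0.0238² + 0.1905² + 0.2619² + 0.0952² = 0.127520 + 0.005098 + 0.000566 + 0.036290 + 0.068592 + 0.009063 = 0.247129
B_Cass = 1 / 0.247129 = 4.0465
Σp_Purpᵢ² = 0.0541² + 0.2095² + 0.1959² + 0.2838² + 0.0946² + 0.1622² = 0.002927 + 0.043890 + 0.038377 + 0.080542 + 0.008949 + 0.026309 = 0.200994
B_Purp = 1 / 0.200994 = 4.9753
Σp_Housᵢ² = 0.0783² + 0.1565² + 0.0870² + 0.6174² + 0.0087² + 0.0522² = 0.006131 + 0.024492 + 0.007569 + 0.381183 + 0.000076 + 0.002725 = 0.422176
B_Hous = 1 / 0.422176 = 2.3687
Highest B → broadest niche (most generalist): Purple Finch (B = 4.98).

Purple Finch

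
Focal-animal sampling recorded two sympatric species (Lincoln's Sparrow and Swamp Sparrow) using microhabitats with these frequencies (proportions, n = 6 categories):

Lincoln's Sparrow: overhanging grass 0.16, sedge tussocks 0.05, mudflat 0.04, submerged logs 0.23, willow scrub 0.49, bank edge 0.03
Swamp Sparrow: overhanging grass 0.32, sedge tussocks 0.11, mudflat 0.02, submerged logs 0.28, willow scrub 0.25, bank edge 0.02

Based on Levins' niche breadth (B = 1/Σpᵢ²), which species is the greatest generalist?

Σp_Lincᵢ² = 0.16² + 0.05² + 0.04² + 0.23² + 0.49² + 0.03² = 0.0256 + 0.0025 + 0.0016 + 0.0529 + 0.2401 + 0.0009 = 0.3236
B_Linc = 1 / 0.3236 = 3.0902
Σp_Swamᵢ² = 0.32² + 0.11² + 0.02² + 0.28² + 0.25² + 0.02² = 0.1024 + 0.0121 + 0.0004 + 0.0784 + 0.0625 + 0.0004 = 0.2562
B_Swam = 1 / 0.2562 = 3.9032
Highest B → broadest niche (most generalist): Swamp Sparrow (B = 3.90).

Swamp Sparrow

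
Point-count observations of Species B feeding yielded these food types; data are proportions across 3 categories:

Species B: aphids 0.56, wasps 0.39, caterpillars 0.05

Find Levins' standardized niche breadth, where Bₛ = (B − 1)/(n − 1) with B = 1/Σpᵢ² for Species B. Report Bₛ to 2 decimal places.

0.57

Σpᵢ² = 0.56² + 0.39² + 0.05² = 0.3136 + 0.1521 + 0.0025 = 0.4682
B = 1 / 0.4682 = 2.1358
Bₛ = (B − 1)/(n − 1) = (2.1358 − 1)/(3 − 1) = 1.1358/2 = 0.5679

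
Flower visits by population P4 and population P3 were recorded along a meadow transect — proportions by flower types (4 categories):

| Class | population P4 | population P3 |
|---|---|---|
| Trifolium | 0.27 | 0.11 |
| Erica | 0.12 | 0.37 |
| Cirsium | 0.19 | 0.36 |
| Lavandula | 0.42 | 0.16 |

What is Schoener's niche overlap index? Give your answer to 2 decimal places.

Σ|p₁ᵢ − p₂ᵢ| = 0.16 + 0.25 + 0.17 + 0.26 = 0.84
D = 1 − ½ × 0.84 = 1 − 0.420 = 0.5800

0.58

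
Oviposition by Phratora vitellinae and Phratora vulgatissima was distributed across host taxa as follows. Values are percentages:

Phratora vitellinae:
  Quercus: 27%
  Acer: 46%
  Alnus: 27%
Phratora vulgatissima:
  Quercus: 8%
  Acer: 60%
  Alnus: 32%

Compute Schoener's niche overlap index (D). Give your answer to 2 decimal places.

0.81

Convert percentages to proportions (divide by 100).
Σ|p₁ᵢ − p₂ᵢ| = 0.19 + 0.14 + 0.05 = 0.38
D = 1 − ½ × 0.38 = 1 − 0.190 = 0.8100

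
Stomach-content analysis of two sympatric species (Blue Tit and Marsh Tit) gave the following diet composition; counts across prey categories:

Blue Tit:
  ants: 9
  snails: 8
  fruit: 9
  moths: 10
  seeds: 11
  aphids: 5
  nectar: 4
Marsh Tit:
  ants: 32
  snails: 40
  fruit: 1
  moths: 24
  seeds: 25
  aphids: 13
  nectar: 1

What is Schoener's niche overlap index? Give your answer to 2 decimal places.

0.77

Proportions for Blue Tit (n=56): 9/56=0.1607, 8/56=0.1429, 9/56=0.1607, 10/56=0.1786, 11/56=0.1964, 5/56=0.0893, 4/56=0.0714
Proportions for Marsh Tit (n=136): 32/136=0.2353, 40/136=0.2941, 1/136=0.0074, 24/136=0.1765, 25/136=0.1838, 13/136=0.0956, 1/136=0.0074
Σ|p₁ᵢ − p₂ᵢ| = 0.0746 + 0.1512 + 0.1533 + 0.0021 + 0.0126 + 0.0063 + 0.0640 = 0.4641
D = 1 − ½ × 0.4641 = 1 − 0.23205 = 0.76795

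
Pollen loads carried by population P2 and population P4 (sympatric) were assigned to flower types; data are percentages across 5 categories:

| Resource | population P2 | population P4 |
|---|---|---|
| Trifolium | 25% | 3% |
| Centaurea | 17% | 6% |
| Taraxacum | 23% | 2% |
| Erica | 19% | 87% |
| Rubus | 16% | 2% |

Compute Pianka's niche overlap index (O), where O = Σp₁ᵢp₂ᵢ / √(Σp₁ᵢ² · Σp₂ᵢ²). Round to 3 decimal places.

Convert percentages to proportions (divide by 100).
Σ p₁ᵢp₂ᵢ = 0.0075 + 0.0102 + 0.0046 + 0.1653 + 0.0032 = 0.1908
Σp_1ᵢ² = 0.25² + 0.17² + 0.23² + 0.19² + 0.16² = 0.0625 + 0.0289 + 0.0529 + 0.0361 + 0.0256 = 0.2060
Σp_2ᵢ² = 0.03² + 0.06² + 0.02² + 0.87² + 0.02² = 0.0009 + 0.0036 + 0.0004 + 0.7569 + 0.0004 = 0.7622
O = 0.1908 / √(0.2060 × 0.7622) = 0.1908 / 0.396249 = 0.48152

0.482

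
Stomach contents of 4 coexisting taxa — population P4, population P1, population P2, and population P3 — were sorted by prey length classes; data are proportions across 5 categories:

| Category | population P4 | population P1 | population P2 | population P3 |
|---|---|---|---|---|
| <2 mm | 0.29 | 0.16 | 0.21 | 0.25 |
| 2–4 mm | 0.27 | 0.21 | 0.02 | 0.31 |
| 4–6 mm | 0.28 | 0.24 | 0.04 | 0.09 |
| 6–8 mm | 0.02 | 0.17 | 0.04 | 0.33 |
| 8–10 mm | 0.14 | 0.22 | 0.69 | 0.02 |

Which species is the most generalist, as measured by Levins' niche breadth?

population P1

Σp_P4ᵢ² = 0.29² + 0.27² + 0.28² + 0.02² + 0.14² = 0.0841 + 0.0729 + 0.0784 + 0.0004 + 0.0196 = 0.2554
B_P4 = 1 / 0.2554 = 3.9154
Σp_P1ᵢ² = 0.16² + 0.21² + 0.24² + 0.17² + 0.22² = 0.0256 + 0.0441 + 0.0576 + 0.0289 + 0.0484 = 0.2046
B_P1 = 1 / 0.2046 = 4.8876
Σp_P2ᵢ² = 0.21² + 0.02² + 0.04² + 0.04² + 0.69² = 0.0441 + 0.0004 + 0.0016 + 0.0016 + 0.4761 = 0.5238
B_P2 = 1 / 0.5238 = 1.9091
Σp_P3ᵢ² = 0.25² + 0.31² + 0.09² + 0.33² + 0.02² = 0.0625 + 0.0961 + 0.0081 + 0.1089 + 0.0004 = 0.2760
B_P3 = 1 / 0.2760 = 3.6232
Highest B → broadest niche (most generalist): population P1 (B = 4.89).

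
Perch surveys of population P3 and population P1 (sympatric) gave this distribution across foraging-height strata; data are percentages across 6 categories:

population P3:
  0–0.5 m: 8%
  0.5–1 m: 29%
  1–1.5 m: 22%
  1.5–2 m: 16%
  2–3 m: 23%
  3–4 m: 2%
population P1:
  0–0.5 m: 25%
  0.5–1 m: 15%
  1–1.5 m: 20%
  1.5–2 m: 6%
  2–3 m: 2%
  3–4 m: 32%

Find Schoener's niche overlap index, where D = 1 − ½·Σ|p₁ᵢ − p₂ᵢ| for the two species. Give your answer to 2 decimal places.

0.53

Convert percentages to proportions (divide by 100).
Σ|p₁ᵢ − p₂ᵢ| = 0.17 + 0.14 + 0.02 + 0.10 + 0.21 + 0.30 = 0.94
D = 1 − ½ × 0.94 = 1 − 0.470 = 0.5300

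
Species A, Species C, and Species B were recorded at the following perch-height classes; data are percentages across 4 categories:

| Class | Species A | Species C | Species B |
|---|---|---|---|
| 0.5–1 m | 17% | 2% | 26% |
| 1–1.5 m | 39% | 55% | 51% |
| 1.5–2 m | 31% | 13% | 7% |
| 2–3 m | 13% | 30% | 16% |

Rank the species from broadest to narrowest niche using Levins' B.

Convert percentages to proportions (divide by 100).
Σp_Aᵢ² = 0.17² + 0.39² + 0.31² + 0.13² = 0.0289 + 0.1521 + 0.0961 + 0.0169 = 0.2940
B_A = 1 / 0.2940 = 3.4014
Σp_Cᵢ² = 0.02² + 0.55² + 0.13² + 0.30² = 0.0004 + 0.3025 + 0.0169 + 0.0900 = 0.4098
B_C = 1 / 0.4098 = 2.4402
Σp_Bᵢ² = 0.26² + 0.51² + 0.07² + 0.16² = 0.0676 + 0.2601 + 0.0049 + 0.0256 = 0.3582
B_B = 1 / 0.3582 = 2.7917
Ranking by B (broadest → narrowest): Species A (3.40) > Species B (2.79) > Species C (2.44)

Species A > Species B > Species C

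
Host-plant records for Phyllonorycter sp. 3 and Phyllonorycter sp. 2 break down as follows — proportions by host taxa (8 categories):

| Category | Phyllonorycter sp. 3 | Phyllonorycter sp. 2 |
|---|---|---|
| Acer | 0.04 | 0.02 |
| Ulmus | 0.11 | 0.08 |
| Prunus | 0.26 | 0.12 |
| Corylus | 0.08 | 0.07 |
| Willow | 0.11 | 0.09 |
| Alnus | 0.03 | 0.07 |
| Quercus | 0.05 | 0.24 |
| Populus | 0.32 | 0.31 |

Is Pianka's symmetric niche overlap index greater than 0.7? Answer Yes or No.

Yes

Σ p₁ᵢp₂ᵢ = 0.0008 + 0.0088 + 0.0312 + 0.0056 + 0.0099 + 0.0021 + 0.0120 + 0.0992 = 0.1696
Σp_1ᵢ² = 0.04² + 0.11² + 0.26² + 0.08² + 0.11² + 0.03² + 0.05² + 0.32² = 0.0016 + 0.0121 + 0.0676 + 0.0064 + 0.0121 + 0.0009 + 0.0025 + 0.1024 = 0.2056
Σp_2ᵢ² = 0.02² + 0.08² + 0.12² + 0.07² + 0.09² + 0.07² + 0.24² + 0.31² = 0.0004 + 0.0064 + 0.0144 + 0.0049 + 0.0081 + 0.0049 + 0.0576 + 0.0961 = 0.1928
O = 0.1696 / √(0.2056 × 0.1928) = 0.1696 / 0.19910 = 0.8518
O = 0.8518 > 0.7 → Yes.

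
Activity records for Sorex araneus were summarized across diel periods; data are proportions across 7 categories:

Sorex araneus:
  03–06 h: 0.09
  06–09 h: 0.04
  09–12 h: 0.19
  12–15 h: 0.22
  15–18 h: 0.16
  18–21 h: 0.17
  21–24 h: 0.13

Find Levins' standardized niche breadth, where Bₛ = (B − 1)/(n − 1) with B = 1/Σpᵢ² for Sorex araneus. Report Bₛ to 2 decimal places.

0.84

Σpᵢ² = 0.09² + 0.04² + 0.19² + 0.22² + 0.16² + 0.17² + 0.13² = 0.0081 + 0.0016 + 0.0361 + 0.0484 + 0.0256 + 0.0289 + 0.0169 = 0.1656
B = 1 / 0.1656 = 6.0386
Bₛ = (B − 1)/(n − 1) = (6.0386 − 1)/(7 − 1) = 5.0386/6 = 0.8398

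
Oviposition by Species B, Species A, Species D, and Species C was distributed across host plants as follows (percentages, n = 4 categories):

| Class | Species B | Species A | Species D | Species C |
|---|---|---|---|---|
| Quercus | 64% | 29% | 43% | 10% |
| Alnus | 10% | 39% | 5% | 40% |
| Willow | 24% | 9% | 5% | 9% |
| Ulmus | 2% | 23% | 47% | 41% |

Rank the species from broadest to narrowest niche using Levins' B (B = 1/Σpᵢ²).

Convert percentages to proportions (divide by 100).
Σp_Bᵢ² = 0.64² + 0.10² + 0.24² + 0.02² = 0.4096 + 0.0100 + 0.0576 + 0.0004 = 0.4776
B_B = 1 / 0.4776 = 2.0938
Σp_Aᵢ² = 0.29² + 0.39² + 0.09² + 0.23² = 0.0841 + 0.1521 + 0.0081 + 0.0529 = 0.2972
B_A = 1 / 0.2972 = 3.3647
Σp_Dᵢ² = 0.43² + 0.05² + 0.05² + 0.47² = 0.1849 + 0.0025 + 0.0025 + 0.2209 = 0.4108
B_D = 1 / 0.4108 = 2.4343
Σp_Cᵢ² = 0.10² + 0.40² + 0.09² + 0.41² = 0.0100 + 0.1600 + 0.0081 + 0.1681 = 0.3462
B_C = 1 / 0.3462 = 2.8885
Ranking by B (broadest → narrowest): Species A (3.36) > Species C (2.89) > Species D (2.43) > Species B (2.09)

Species A > Species C > Species D > Species B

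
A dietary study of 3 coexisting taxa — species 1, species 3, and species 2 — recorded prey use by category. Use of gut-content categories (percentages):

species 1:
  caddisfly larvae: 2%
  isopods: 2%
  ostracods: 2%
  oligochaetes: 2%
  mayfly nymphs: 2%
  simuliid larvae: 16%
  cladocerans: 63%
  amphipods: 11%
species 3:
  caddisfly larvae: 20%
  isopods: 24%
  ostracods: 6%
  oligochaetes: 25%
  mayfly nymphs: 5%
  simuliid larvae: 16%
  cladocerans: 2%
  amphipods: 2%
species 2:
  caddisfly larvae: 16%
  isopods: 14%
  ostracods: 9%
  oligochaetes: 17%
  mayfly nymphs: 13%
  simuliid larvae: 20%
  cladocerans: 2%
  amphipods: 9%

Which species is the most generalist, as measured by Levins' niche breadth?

species 2

Convert percentages to proportions (divide by 100).
Σp_1ᵢ² = 0.02² + 0.02² + 0.02² + 0.02² + 0.02² + 0.16² + 0.63² + 0.11² = 0.0004 + 0.0004 + 0.0004 + 0.0004 + 0.0004 + 0.0256 + 0.3969 + 0.0121 = 0.4366
B_1 = 1 / 0.4366 = 2.2904
Σp_3ᵢ² = 0.20² + 0.24² + 0.06² + 0.25² + 0.05² + 0.16² + 0.02² + 0.02² = 0.0400 + 0.0576 + 0.0036 + 0.0625 + 0.0025 + 0.0256 + 0.0004 + 0.0004 = 0.1926
B_3 = 1 / 0.1926 = 5.1921
Σp_2ᵢ² = 0.16² + 0.14² + 0.09² + 0.17² + 0.13² + 0.20² + 0.02² + 0.09² = 0.0256 + 0.0196 + 0.0081 + 0.0289 + 0.0169 + 0.0400 + 0.0004 + 0.0081 = 0.1476
B_2 = 1 / 0.1476 = 6.7751
Highest B → broadest niche (most generalist): species 2 (B = 6.78).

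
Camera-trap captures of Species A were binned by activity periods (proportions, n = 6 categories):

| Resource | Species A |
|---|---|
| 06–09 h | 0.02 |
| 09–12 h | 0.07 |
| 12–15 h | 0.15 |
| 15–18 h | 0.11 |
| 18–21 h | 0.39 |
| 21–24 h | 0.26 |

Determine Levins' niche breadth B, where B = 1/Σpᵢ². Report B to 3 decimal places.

Σpᵢ² = 0.02² + 0.07² + 0.15² + 0.11² + 0.39² + 0.26² = 0.0004 + 0.0049 + 0.0225 + 0.0121 + 0.1521 + 0.0676 = 0.2596
B = 1 / 0.2596 = 3.85208

3.852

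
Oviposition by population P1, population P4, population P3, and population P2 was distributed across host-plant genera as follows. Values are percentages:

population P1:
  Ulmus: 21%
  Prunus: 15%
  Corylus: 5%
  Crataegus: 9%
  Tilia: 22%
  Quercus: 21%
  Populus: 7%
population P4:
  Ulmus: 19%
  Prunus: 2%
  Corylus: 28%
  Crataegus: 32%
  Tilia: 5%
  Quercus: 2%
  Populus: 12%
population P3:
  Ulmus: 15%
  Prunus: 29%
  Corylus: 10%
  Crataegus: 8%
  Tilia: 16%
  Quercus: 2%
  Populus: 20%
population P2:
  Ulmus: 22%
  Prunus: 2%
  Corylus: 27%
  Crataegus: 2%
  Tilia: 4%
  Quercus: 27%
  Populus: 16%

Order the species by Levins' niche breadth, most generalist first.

population P1 > population P3 > population P2 > population P4

Convert percentages to proportions (divide by 100).
Σp_P1ᵢ² = 0.21² + 0.15² + 0.05² + 0.09² + 0.22² + 0.21² + 0.07² = 0.0441 + 0.0225 + 0.0025 + 0.0081 + 0.0484 + 0.0441 + 0.0049 = 0.1746
B_P1 = 1 / 0.1746 = 5.7274
Σp_P4ᵢ² = 0.19² + 0.02² + 0.28² + 0.32² + 0.05² + 0.02² + 0.12² = 0.0361 + 0.0004 + 0.0784 + 0.1024 + 0.0025 + 0.0004 + 0.0144 = 0.2346
B_P4 = 1 / 0.2346 = 4.2626
Σp_P3ᵢ² = 0.15² + 0.29² + 0.10² + 0.08² + 0.16² + 0.02² + 0.20² = 0.0225 + 0.0841 + 0.0100 + 0.0064 + 0.0256 + 0.0004 + 0.0400 = 0.1890
B_P3 = 1 / 0.1890 = 5.2910
Σp_P2ᵢ² = 0.22² + 0.02² + 0.27² + 0.02² + 0.04² + 0.27² + 0.16² = 0.0484 + 0.0004 + 0.0729 + 0.0004 + 0.0016 + 0.0729 + 0.0256 = 0.2222
B_P2 = 1 / 0.2222 = 4.5005
Ranking by B (broadest → narrowest): population P1 (5.73) > population P3 (5.29) > population P2 (4.50) > population P4 (4.26)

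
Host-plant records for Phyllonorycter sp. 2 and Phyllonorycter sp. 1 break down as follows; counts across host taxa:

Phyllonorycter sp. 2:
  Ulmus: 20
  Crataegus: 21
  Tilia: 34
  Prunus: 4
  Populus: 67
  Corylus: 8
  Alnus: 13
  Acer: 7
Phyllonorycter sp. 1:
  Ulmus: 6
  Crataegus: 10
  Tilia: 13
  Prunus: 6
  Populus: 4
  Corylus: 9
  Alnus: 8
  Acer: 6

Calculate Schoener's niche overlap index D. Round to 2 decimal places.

0.66

Proportions for Phyllonorycter sp. 2 (n=174): 20/174=0.1149, 21/174=0.1207, 34/174=0.1954, 4/174=0.0230, 67/174=0.3851, 8/174=0.0460, 13/174=0.0747, 7/174=0.0402
Proportions for Phyllonorycter sp. 1 (n=62): 6/62=0.0968, 10/62=0.1613, 13/62=0.2097, 6/62=0.0968, 4/62=0.0645, 9/62=0.1452, 8/62=0.1290, 6/62=0.0968
Σ|p₁ᵢ − p₂ᵢ| = 0.0181 + 0.0406 + 0.0143 + 0.0738 + 0.3206 + 0.0992 + 0.0543 + 0.0566 = 0.6775
D = 1 − ½ × 0.6775 = 1 − 0.33875 = 0.66125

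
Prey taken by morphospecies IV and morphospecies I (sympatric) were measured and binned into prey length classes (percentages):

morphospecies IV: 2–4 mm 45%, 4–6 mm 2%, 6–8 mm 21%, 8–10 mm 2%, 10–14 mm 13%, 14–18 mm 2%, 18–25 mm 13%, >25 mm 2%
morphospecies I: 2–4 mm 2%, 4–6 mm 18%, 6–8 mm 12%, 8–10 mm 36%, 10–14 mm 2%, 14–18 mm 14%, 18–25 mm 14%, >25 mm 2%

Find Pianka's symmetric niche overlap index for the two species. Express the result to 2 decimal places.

Convert percentages to proportions (divide by 100).
Σ p₁ᵢp₂ᵢ = 0.0090 + 0.0036 + 0.0252 + 0.0072 + 0.0026 + 0.0028 + 0.0182 + 0.0004 = 0.0690
Σp_1ᵢ² = 0.45² + 0.02² + 0.21² + 0.02² + 0.13² + 0.02² + 0.13² + 0.02² = 0.2025 + 0.0004 + 0.0441 + 0.0004 + 0.0169 + 0.0004 + 0.0169 + 0.0004 = 0.2820
Σp_2ᵢ² = 0.02² + 0.18² + 0.12² + 0.36² + 0.02² + 0.14² + 0.14² + 0.02² = 0.0004 + 0.0324 + 0.0144 + 0.1296 + 0.0004 + 0.0196 + 0.0196 + 0.0004 = 0.2168
O = 0.0690 / √(0.2820 × 0.2168) = 0.0690 / 0.24726 = 0.2791

0.28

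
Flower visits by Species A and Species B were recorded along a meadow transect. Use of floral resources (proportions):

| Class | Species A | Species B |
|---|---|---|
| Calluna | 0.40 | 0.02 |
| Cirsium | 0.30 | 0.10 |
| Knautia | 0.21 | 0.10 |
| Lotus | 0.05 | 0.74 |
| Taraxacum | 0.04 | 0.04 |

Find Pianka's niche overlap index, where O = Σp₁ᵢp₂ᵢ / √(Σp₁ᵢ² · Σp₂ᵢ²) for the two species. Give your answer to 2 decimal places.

Σ p₁ᵢp₂ᵢ = 0.0080 + 0.0300 + 0.0210 + 0.0370 + 0.0016 = 0.0976
Σp_1ᵢ² = 0.40² + 0.30² + 0.21² + 0.05² + 0.04² = 0.1600 + 0.0900 + 0.0441 + 0.0025 + 0.0016 = 0.2982
Σp_2ᵢ² = 0.02² + 0.10² + 0.10² + 0.74² + 0.04² = 0.0004 + 0.0100 + 0.0100 + 0.5476 + 0.0016 = 0.5696
O = 0.0976 / √(0.2982 × 0.5696) = 0.0976 / 0.41213 = 0.2368

0.24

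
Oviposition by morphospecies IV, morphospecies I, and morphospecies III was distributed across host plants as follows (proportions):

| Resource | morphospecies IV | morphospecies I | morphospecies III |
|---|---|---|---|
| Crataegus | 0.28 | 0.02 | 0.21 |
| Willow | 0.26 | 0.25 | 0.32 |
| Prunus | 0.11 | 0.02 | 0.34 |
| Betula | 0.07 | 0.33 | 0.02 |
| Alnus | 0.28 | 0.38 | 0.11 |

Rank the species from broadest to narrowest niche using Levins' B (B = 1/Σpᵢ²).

Σp_IVᵢ² = 0.28² + 0.26² + 0.11² + 0.07² + 0.28² = 0.0784 + 0.0676 + 0.0121 + 0.0049 + 0.0784 = 0.2414
B_IV = 1 / 0.2414 = 4.1425
Σp_Iᵢ² = 0.02² + 0.25² + 0.02² + 0.33² + 0.38² = 0.0004 + 0.0625 + 0.0004 + 0.1089 + 0.1444 = 0.3166
B_I = 1 / 0.3166 = 3.1586
Σp_IIIᵢ² = 0.21² + 0.32² + 0.34² + 0.02² + 0.11² = 0.0441 + 0.1024 + 0.1156 + 0.0004 + 0.0121 = 0.2746
B_III = 1 / 0.2746 = 3.6417
Ranking by B (broadest → narrowest): morphospecies IV (4.14) > morphospecies III (3.64) > morphospecies I (3.16)

morphospecies IV > morphospecies III > morphospecies I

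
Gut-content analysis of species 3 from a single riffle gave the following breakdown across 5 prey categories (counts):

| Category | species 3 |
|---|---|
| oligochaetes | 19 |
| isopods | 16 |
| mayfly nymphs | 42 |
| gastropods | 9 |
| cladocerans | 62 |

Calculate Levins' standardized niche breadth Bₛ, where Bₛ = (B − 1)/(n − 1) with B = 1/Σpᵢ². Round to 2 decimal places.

Proportions for species 3 (n=148): 19/148=0.1284, 16/148=0.1081, 42/148=0.2838, 9/148=0.0608, 62/148=0.4189
Σpᵢ² = 0.1284² + 0.1081² + 0.2838² + 0.0608² + 0.4189² = 0.016487 + 0.011686 + 0.080542 + 0.003697 + 0.175477 = 0.287889
B = 1 / 0.287889 = 3.4736
Bₛ = (B − 1)/(n − 1) = (3.4736 − 1)/(5 − 1) = 2.4736/4 = 0.6184

0.62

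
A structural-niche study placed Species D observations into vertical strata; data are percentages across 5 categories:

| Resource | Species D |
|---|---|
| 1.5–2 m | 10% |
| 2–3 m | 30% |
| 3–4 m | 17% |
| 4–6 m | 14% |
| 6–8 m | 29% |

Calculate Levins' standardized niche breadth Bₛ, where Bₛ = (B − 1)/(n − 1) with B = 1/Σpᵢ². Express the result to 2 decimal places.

0.82

Convert percentages to proportions (divide by 100).
Σpᵢ² = 0.10² + 0.30² + 0.17² + 0.14² + 0.29² = 0.0100 + 0.0900 + 0.0289 + 0.0196 + 0.0841 = 0.2326
B = 1 / 0.2326 = 4.2992
Bₛ = (B − 1)/(n − 1) = (4.2992 − 1)/(5 − 1) = 3.2992/4 = 0.8248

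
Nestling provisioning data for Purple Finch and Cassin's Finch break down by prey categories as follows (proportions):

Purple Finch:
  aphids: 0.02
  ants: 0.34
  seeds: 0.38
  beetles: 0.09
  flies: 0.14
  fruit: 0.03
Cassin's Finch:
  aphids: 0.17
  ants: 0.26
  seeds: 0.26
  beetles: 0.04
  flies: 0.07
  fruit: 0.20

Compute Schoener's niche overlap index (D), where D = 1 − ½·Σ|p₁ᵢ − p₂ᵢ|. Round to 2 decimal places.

Σ|p₁ᵢ − p₂ᵢ| = 0.15 + 0.08 + 0.12 + 0.05 + 0.07 + 0.17 = 0.64
D = 1 − ½ × 0.64 = 1 − 0.320 = 0.6800

0.68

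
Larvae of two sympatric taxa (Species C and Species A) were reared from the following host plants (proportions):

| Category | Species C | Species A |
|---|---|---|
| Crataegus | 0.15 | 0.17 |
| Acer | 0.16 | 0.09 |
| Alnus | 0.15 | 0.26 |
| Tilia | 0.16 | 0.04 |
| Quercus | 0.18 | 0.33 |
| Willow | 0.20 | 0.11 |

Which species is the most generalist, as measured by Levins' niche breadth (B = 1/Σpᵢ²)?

Species C

Σp_Cᵢ² = 0.15² + 0.16² + 0.15² + 0.16² + 0.18² + 0.20² = 0.0225 + 0.0256 + 0.0225 + 0.0256 + 0.0324 + 0.0400 = 0.1686
B_C = 1 / 0.1686 = 5.9312
Σp_Aᵢ² = 0.17² + 0.09² + 0.26² + 0.04² + 0.33² + 0.11² = 0.0289 + 0.0081 + 0.0676 + 0.0016 + 0.1089 + 0.0121 = 0.2272
B_A = 1 / 0.2272 = 4.4014
Highest B → broadest niche (most generalist): Species C (B = 5.93).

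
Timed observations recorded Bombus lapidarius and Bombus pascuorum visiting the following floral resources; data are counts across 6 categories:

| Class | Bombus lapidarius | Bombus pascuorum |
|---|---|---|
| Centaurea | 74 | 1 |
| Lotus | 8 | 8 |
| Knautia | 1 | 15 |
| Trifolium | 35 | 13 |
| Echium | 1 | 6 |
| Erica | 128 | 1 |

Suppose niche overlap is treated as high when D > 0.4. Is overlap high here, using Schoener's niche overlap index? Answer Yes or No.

No

Proportions for Bombus lapidarius (n=247): 74/247=0.2996, 8/247=0.0324, 1/247=0.0040, 35/247=0.1417, 1/247=0.0040, 128/247=0.5182
Proportions for Bombus pascuorum (n=44): 1/44=0.0227, 8/44=0.1818, 15/44=0.3409, 13/44=0.2955, 6/44=0.1364, 1/44=0.0227
Σ|p₁ᵢ − p₂ᵢ| = 0.2769 + 0.1494 + 0.3369 + 0.1538 + 0.1324 + 0.4955 = 1.5449
D = 1 − ½ × 1.5449 = 1 − 0.77245 = 0.22755
D = 0.22755 < 0.4 → No.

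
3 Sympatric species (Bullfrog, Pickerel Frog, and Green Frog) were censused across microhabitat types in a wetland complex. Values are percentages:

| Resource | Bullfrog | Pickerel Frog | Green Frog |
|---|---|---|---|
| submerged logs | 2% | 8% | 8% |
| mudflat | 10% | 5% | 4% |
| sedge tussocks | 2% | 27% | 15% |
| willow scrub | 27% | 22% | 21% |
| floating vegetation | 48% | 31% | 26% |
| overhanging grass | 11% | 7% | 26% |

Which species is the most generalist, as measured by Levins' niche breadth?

Green Frog

Convert percentages to proportions (divide by 100).
Σp_Bullᵢ² = 0.02² + 0.10² + 0.02² + 0.27² + 0.48² + 0.11² = 0.0004 + 0.0100 + 0.0004 + 0.0729 + 0.2304 + 0.0121 = 0.3262
B_Bull = 1 / 0.3262 = 3.0656
Σp_Pickᵢ² = 0.08² + 0.05² + 0.27² + 0.22² + 0.31² + 0.07² = 0.0064 + 0.0025 + 0.0729 + 0.0484 + 0.0961 + 0.0049 = 0.2312
B_Pick = 1 / 0.2312 = 4.3253
Σp_Greeᵢ² = 0.08² + 0.04² + 0.15² + 0.21² + 0.26² + 0.26² = 0.0064 + 0.0016 + 0.0225 + 0.0441 + 0.0676 + 0.0676 = 0.2098
B_Gree = 1 / 0.2098 = 4.7664
Highest B → broadest niche (most generalist): Green Frog (B = 4.77).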